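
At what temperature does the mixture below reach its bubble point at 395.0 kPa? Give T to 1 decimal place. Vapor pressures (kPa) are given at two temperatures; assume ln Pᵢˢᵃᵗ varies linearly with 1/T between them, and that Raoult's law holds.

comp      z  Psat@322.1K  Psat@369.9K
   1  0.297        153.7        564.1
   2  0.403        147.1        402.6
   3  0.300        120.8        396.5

T = 364.0 K

Bubble-point temperature: ΣzᵢPᵢˢᵃᵗ(T) = P. Interpolate ln Pᵢˢᵃᵗ = aᵢ + bᵢ/T.
  T = 322.1 K: ΣzᵢPᵢˢᵃᵗ = 141.17 kPa
  T = 369.9 K: ΣzᵢPᵢˢᵃᵗ = 448.74 kPa
  T = 346.0 K: ΣzᵢPᵢˢᵃᵗ = 261.42 kPa
  T = 357.9 K: ΣzᵢPᵢˢᵃᵗ = 345.07 kPa
  T = 363.9 K: ΣzᵢPᵢˢᵃᵗ = 394.31 kPa
  T = 366.9 K: ΣzᵢPᵢˢᵃᵗ = 420.86 kPa
  T = 365.4 K: ΣzᵢPᵢˢᵃᵗ = 407.42 kPa
Interpolating between 363.9 K and 365.4 K gives T ≈ 364.0 K.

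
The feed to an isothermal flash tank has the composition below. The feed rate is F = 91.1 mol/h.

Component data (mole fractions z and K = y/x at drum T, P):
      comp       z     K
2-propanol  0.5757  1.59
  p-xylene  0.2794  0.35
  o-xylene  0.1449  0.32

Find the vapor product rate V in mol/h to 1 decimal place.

V = 13.9 mol/h

Rachford–Rice: g(β) = Σ zᵢ(Kᵢ−1)/(1+β(Kᵢ−1)) = 0.
Check two-phase: ΣzᵢKᵢ = 1.0595 > 1 and Σzᵢ/Kᵢ = 1.6132 > 1, so g(0) = 0.0595 > 0 and g(1) = -0.6132 < 0.
Newton–Raphson from β = 0.51:
  β = 0.5100: g = -0.16141, g' = -0.5396 → β = 0.2109
  β = 0.2109: g = -0.02340, g' = -0.4083 → β = 0.1536
  β = 0.1536: g = -0.00032, g' = -0.3977 → β = 0.1528
Converged at β = 0.1528.
Then V = β·F = 0.1528·91.1 = 13.9 mol/h and L = F − V = 77.2 mol/h.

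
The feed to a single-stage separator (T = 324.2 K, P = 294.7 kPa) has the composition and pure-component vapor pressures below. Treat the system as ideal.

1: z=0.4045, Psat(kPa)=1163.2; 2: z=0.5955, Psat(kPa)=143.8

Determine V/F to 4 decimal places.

V/F = 0.5879

Raoult's law: Kᵢ = Pᵢˢᵃᵗ/P = Pᵢˢᵃᵗ/294.7.
  K_1 = 1163.2/294.7 = 3.947065, K_2 = 143.8/294.7 = 0.487954
Rachford–Rice: g(V/F) = Σ zᵢ(Kᵢ−1)/(1+V/F(Kᵢ−1)) = 0.
Feasibility: ΣzᵢKᵢ = 1.8872, Σzᵢ/Kᵢ = 1.3229 — both > 1, two phases present.
Newton iteration, V/F⁰ = 0.5:
  V/F = 0.5000: g = 0.07208, g' = -0.8563 → V/F = 0.5842
  V/F = 0.5842: g = 0.00295, g' = -0.7921 → V/F = 0.5879
Converged at V/F = 0.5879.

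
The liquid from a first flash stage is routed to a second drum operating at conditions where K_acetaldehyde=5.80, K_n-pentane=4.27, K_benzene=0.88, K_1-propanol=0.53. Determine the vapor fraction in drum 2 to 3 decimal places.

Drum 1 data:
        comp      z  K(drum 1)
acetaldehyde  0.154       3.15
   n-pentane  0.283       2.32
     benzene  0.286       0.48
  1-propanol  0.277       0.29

Drum 1:
Let ψ₁ = V/F and solve Σ zᵢ(Kᵢ−1)/(1+ψ₁(Kᵢ−1)) = 0.
Feasibility: ΣzᵢKᵢ = 1.359, Σzᵢ/Kᵢ = 1.722 — both > 1, two phases present.
Newton–Raphson from ψ₁ = 0.5:
  ψ₁ = 0.500: g = -0.1213, g' = -0.821 → ψ₁ = 0.352
  ψ₁ = 0.352: g = -0.0010, g' = -0.824 → ψ₁ = 0.351
Converged at ψ₁ = 0.351.
Drum-1 compositions:
  acetaldehyde: x = 0.088, y = 0.276
  n-pentane: x = 0.193, y = 0.449
  benzene: x = 0.350, y = 0.168
  1-propanol: x = 0.369, y = 0.107
Drum-2 feed = drum-1 liquid: z₂ = (0.0878, 0.1934, 0.3499, 0.3690).
Drum 2:
Rachford–Rice: g(ψ₂) = Σ zᵢ(Kᵢ−1)/(1+ψ₂(Kᵢ−1)) = 0.
Feasibility: ΣzᵢKᵢ = 1.838, Σzᵢ/Kᵢ = 1.154 — both > 1, two phases present.
Newton–Raphson from ψ₂ = 0.5:
  ψ₂ = 0.500: g = 0.0925, g' = -0.618 → ψ₂ = 0.650
  ψ₂ = 0.650: g = 0.0094, g' = -0.506 → ψ₂ = 0.668
  ψ₂ = 0.668: g = 0.0001, g' = -0.497 → ψ₂ = 0.669
Converged at ψ₂ = 0.669.
  acetaldehyde: x = 0.021, y = 0.121
  n-pentane: x = 0.061, y = 0.259
  benzene: x = 0.380, y = 0.335
  1-propanol: x = 0.538, y = 0.285

V/F (drum 2) = 0.669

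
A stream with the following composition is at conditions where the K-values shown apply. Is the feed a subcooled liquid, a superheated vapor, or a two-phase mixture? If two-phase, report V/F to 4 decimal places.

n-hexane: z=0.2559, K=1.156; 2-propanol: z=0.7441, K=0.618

subcooled liquid

ΣzᵢKᵢ = 0.7557; Σzᵢ/Kᵢ = 1.4254.
Since ΣzᵢKᵢ < 1 the mixture is below its bubble point — single liquid phase.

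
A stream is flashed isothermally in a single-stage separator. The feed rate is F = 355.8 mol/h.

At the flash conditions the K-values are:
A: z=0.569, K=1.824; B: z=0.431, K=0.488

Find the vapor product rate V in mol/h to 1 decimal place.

Binary case is linear: z₁(K₁−1)(1+ψ(K₂−1)) + z₂(K₂−1)(1+ψ(K₁−1)) = 0
⇒ ψ = [z₁(K₁−1)+z₂(K₂−1)] / [−(K₁−1)(K₂−1)] = 0.2482/0.4219 = 0.588
Then V = ψ·F = 0.5883·355.8 = 209.3 mol/h and L = F − V = 146.5 mol/h.

V = 209.3 mol/h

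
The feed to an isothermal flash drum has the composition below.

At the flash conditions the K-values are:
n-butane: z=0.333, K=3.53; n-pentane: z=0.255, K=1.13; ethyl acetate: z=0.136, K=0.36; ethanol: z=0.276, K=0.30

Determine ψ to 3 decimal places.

Newton–Raphson from ψ = 0.5:
  ψ = 0.500: g = -0.0221, g' = -0.860 → ψ = 0.474
Converged at ψ = 0.474.

ψ = 0.474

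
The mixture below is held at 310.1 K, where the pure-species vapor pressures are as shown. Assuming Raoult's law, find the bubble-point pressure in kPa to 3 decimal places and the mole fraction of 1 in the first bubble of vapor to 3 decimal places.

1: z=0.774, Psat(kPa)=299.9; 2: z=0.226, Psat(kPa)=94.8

Pbub = 253.547 kPa, y_1 = 0.915

At the bubble point ψ → 0, so ΣzᵢKᵢ = 1 with Kᵢ = Pᵢˢᵃᵗ/P ⇒ P = ΣzᵢPᵢˢᵃᵗ.
P = 0.774·299.9 + 0.226·94.8 = 253.547 kPa
yᵢ = zᵢPᵢˢᵃᵗ/P ⇒ y_1 = 0.774·299.9/253.547 = 0.915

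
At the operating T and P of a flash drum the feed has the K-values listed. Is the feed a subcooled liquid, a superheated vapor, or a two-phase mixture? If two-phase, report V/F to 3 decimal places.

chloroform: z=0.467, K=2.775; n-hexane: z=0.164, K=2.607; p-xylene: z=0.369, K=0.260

ΣzᵢKᵢ = 1.819; Σzᵢ/Kᵢ = 1.650.
Both exceed 1, so a two-phase solution exists.
Material balance + equilibrium reduce to Σ zᵢ(Kᵢ−1)/(1+ψ(Kᵢ−1)) = 0.
Newton iteration, ψ⁰ = 0.48:
  ψ = 0.480: g = 0.1729, g' = -1.050 → ψ = 0.645
  ψ = 0.645: g = -0.0061, g' = -1.161 → ψ = 0.639
Converged at ψ = 0.639.

two-phase, V/F = 0.639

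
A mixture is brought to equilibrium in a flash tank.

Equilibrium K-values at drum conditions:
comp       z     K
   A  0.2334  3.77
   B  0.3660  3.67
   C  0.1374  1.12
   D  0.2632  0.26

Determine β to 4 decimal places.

β = 0.8371

Let β = V/F and solve Σ zᵢ(Kᵢ−1)/(1+β(Kᵢ−1)) = 0.
Feasibility: ΣzᵢKᵢ = 2.4455, Σzᵢ/Kᵢ = 1.2966 — both > 1, two phases present.
Newton–Raphson from β = 0.5:
  β = 0.5000: g = 0.39599, g' = -1.1583 → β = 0.8419
  β = 0.8419: g = -0.00671, g' = -1.4243 → β = 0.8372
  β = 0.8372: g = -0.00004, g' = -1.4090 → β = 0.8371
Converged at β = 0.8371.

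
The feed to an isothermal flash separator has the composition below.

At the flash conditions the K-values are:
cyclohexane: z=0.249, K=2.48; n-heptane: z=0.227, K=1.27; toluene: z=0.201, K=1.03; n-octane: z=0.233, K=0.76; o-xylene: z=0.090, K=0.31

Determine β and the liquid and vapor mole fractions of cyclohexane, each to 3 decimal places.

Let β = V/F and solve Σ zᵢ(Kᵢ−1)/(1+β(Kᵢ−1)) = 0.
Check two-phase: ΣzᵢKᵢ = 1.318 > 1 and Σzᵢ/Kᵢ = 1.071 > 1, so g(0) = 0.318 > 0 and g(1) = -0.071 < 0.
Newton iteration, β⁰ = 0.54:
  β = 0.540: g = 0.1010, g' = -0.308 → β = 0.868
  β = 0.868: g = -0.0087, g' = -0.403 → β = 0.847
  β = 0.847: g = -0.0002, g' = -0.388 → β = 0.846
Converged at β = 0.846.
Compositions from xᵢ = zᵢ/(1+β(Kᵢ−1)), yᵢ = Kᵢxᵢ:
  cyclohexane: x = 0.111, y = 0.274
  n-heptane: x = 0.185, y = 0.235
  toluene: x = 0.196, y = 0.202
  n-octane: x = 0.292, y = 0.222
  o-xylene: x = 0.216, y = 0.067

β = 0.846, x_cyclohexane = 0.111, y_cyclohexane = 0.274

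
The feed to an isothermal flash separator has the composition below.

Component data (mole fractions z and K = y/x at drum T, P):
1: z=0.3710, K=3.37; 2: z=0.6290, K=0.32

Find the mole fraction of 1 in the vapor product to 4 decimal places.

Rachford–Rice: g(ψ) = Σ zᵢ(Kᵢ−1)/(1+ψ(Kᵢ−1)) = 0.
Check two-phase: ΣzᵢKᵢ = 1.4516 > 1 and Σzᵢ/Kᵢ = 2.0757 > 1, so g(0) = 0.4516 > 0 and g(1) = -1.0757 < 0.
Newton iteration, ψ⁰ = 0.5:
  ψ = 0.5000: g = -0.24565, g' = -1.1042 → ψ = 0.2775
  ψ = 0.2775: g = 0.00319, g' = -1.2002 → ψ = 0.2802
Converged at ψ = 0.2802.
Compositions from xᵢ = zᵢ/(1+ψ(Kᵢ−1)), yᵢ = Kᵢxᵢ:
  1: x = 0.2230, y = 0.7513
  2: x = 0.7770, y = 0.2487

y_1 = 0.7513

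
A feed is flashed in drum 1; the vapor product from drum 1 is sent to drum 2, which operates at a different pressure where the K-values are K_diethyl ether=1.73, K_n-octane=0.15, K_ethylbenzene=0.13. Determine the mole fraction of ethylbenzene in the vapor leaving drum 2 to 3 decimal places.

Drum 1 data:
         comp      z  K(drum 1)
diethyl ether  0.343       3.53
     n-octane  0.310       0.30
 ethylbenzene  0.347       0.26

y_ethylbenzene (drum 2) = 0.030

Drum 1:
Material balance + equilibrium reduce to Σ zᵢ(Kᵢ−1)/(1+ψ₁(Kᵢ−1)) = 0.
Feasibility: ΣzᵢKᵢ = 1.394, Σzᵢ/Kᵢ = 2.465 — both > 1, two phases present.
Newton–Raphson from ψ₁ = 0.51:
  ψ₁ = 0.510: g = -0.3710, g' = -1.276 → ψ₁ = 0.219
  ψ₁ = 0.219: g = -0.0047, g' = -1.391 → ψ₁ = 0.216
Converged at ψ₁ = 0.216.
Drum-1 compositions:
  diethyl ether: x = 0.222, y = 0.783
  n-octane: x = 0.365, y = 0.110
  ethylbenzene: x = 0.413, y = 0.107
Drum-2 feed = drum-1 vapor: z₂ = (0.7831, 0.1096, 0.1074).
Drum 2:
Material balance + equilibrium reduce to Σ zᵢ(Kᵢ−1)/(1+ψ₂(Kᵢ−1)) = 0.
g(0) = ΣzᵢKᵢ − 1 = 0.385 and g(1) = 1 − Σzᵢ/Kᵢ = -1.009, so a root lies in (0, 1).
Newton–Raphson from ψ₂ = 0.44:
  ψ₂ = 0.440: g = 0.1326, g' = -0.654 → ψ₂ = 0.643
  ψ₂ = 0.643: g = -0.0279, g' = -0.996 → ψ₂ = 0.615
  ψ₂ = 0.615: g = -0.0011, g' = -0.921 → ψ₂ = 0.613
Converged at ψ₂ = 0.613.
  diethyl ether: x = 0.541, y = 0.936
  n-octane: x = 0.229, y = 0.034
  ethylbenzene: x = 0.230, y = 0.030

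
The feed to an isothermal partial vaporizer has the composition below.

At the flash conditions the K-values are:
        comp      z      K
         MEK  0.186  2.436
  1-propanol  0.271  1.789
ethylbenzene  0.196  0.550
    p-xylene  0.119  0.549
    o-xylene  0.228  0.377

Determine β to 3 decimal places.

Rachford–Rice: g(β) = Σ zᵢ(Kᵢ−1)/(1+β(Kᵢ−1)) = 0.
g(0) = ΣzᵢKᵢ − 1 = 0.197 and g(1) = 1 − Σzᵢ/Kᵢ = -0.406, so a root lies in (0, 1).
Iterate (Newton) starting at β = 0.5:
  β = 0.500: g = -0.0806, g' = -0.510 → β = 0.342
  β = 0.342: g = -0.0006, g' = -0.509 → β = 0.341
Converged at β = 0.341.

β = 0.341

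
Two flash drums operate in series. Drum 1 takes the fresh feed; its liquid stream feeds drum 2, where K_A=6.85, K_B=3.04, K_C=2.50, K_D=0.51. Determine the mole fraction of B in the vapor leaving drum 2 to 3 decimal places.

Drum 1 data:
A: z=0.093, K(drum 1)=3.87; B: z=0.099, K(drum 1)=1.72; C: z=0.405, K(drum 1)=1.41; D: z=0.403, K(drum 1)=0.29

y_B (drum 2) = 0.100

Drum 1:
Newton iteration, ψ₁⁰ = 0.37:
  ψ₁ = 0.370: g = -0.0582, g' = -0.637 → ψ₁ = 0.279
Converged at ψ₁ = 0.279.
Drum-1 compositions:
  A: x = 0.052, y = 0.200
  B: x = 0.082, y = 0.142
  C: x = 0.363, y = 0.512
  D: x = 0.502, y = 0.146
Drum-2 feed = drum-1 liquid: z₂ = (0.0517, 0.0825, 0.3635, 0.5024).
Drum 2:
Iterate (Newton) starting at ψ₂ = 0.5:
  ψ₂ = 0.500: g = 0.1458, g' = -0.678 → ψ₂ = 0.715
  ψ₂ = 0.715: g = 0.0108, g' = -0.599 → ψ₂ = 0.733
Converged at ψ₂ = 0.733.
  A: x = 0.010, y = 0.067
  B: x = 0.033, y = 0.100
  C: x = 0.173, y = 0.433
  D: x = 0.784, y = 0.400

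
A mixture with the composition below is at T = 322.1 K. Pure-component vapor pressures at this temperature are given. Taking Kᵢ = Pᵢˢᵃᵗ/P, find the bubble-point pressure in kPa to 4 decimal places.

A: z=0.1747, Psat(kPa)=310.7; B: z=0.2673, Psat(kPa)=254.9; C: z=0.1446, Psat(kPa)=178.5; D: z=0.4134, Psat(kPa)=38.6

At the bubble point ψ → 0, so ΣzᵢKᵢ = 1 with Kᵢ = Pᵢˢᵃᵗ/P ⇒ P = ΣzᵢPᵢˢᵃᵗ.
P = 0.1747·310.7 + 0.2673·254.9 + 0.1446·178.5 + 0.4134·38.6 = 164.1824 kPa

Pbub = 164.1824 kPa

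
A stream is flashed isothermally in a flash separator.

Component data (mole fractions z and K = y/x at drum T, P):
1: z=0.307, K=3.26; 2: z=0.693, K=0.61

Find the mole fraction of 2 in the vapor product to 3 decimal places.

Let ψ = V/F and solve Σ zᵢ(Kᵢ−1)/(1+ψ(Kᵢ−1)) = 0.
g(0) = ΣzᵢKᵢ − 1 = 0.424 and g(1) = 1 − Σzᵢ/Kᵢ = -0.230, so a root lies in (0, 1).
Binary case is linear: z₁(K₁−1)(1+ψ(K₂−1)) + z₂(K₂−1)(1+ψ(K₁−1)) = 0
⇒ ψ = [z₁(K₁−1)+z₂(K₂−1)] / [−(K₁−1)(K₂−1)] = 0.4235/0.8814 = 0.481
Compositions from xᵢ = zᵢ/(1+ψ(Kᵢ−1)), yᵢ = Kᵢxᵢ:
  1: x = 0.147, y = 0.480
  2: x = 0.853, y = 0.520

y_2 = 0.520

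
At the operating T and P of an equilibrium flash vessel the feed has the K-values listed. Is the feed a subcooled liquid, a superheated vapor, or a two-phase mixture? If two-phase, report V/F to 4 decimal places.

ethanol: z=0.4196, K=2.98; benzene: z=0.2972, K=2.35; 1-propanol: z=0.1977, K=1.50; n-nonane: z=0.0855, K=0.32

ΣzᵢKᵢ = 2.2727; Σzᵢ/Kᵢ = 0.6663.
Since Σzᵢ/Kᵢ < 1 the mixture is above its dew point — single vapor phase.

superheated vapor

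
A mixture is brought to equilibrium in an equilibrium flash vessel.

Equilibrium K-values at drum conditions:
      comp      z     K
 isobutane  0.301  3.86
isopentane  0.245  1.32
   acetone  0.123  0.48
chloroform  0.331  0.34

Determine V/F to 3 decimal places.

V/F = 0.511

Rachford–Rice: g(V/F) = Σ zᵢ(Kᵢ−1)/(1+V/F(Kᵢ−1)) = 0.
g(0) = ΣzᵢKᵢ − 1 = 0.657 and g(1) = 1 − Σzᵢ/Kᵢ = -0.493, so a root lies in (0, 1).
Newton iteration, V/F⁰ = 0.5:
  V/F = 0.500: g = 0.0094, g' = -0.818 → V/F = 0.511
Converged at V/F = 0.511.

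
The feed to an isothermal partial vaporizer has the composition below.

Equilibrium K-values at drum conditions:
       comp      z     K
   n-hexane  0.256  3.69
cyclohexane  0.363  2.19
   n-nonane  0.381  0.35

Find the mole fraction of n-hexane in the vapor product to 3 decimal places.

y_n-hexane = 0.321

Material balance + equilibrium reduce to Σ zᵢ(Kᵢ−1)/(1+β(Kᵢ−1)) = 0.
Check two-phase: ΣzᵢKᵢ = 1.873 > 1 and Σzᵢ/Kᵢ = 1.324 > 1, so g(0) = 0.873 > 0 and g(1) = -0.324 < 0.
Iterate (Newton) starting at β = 0.7:
  β = 0.700: g = 0.0201, g' = -0.918 → β = 0.722
Converged at β = 0.722.
Compositions from xᵢ = zᵢ/(1+β(Kᵢ−1)), yᵢ = Kᵢxᵢ:
  n-hexane: x = 0.087, y = 0.321
  cyclohexane: x = 0.195, y = 0.428
  n-nonane: x = 0.718, y = 0.251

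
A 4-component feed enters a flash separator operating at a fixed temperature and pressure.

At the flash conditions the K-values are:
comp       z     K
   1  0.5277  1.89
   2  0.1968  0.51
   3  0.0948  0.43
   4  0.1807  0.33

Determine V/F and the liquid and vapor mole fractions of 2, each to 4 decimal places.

Rachford–Rice: g(V/F) = Σ zᵢ(Kᵢ−1)/(1+V/F(Kᵢ−1)) = 0.
Feasibility: ΣzᵢKᵢ = 1.1981, Σzᵢ/Kᵢ = 1.4331 — both > 1, two phases present.
Newton–Raphson from V/F = 0.5:
  V/F = 0.5000: g = -0.06034, g' = -0.5268 → V/F = 0.3855
  V/F = 0.3855: g = -0.00167, g' = -0.5016 → V/F = 0.3821
Converged at V/F = 0.3821.
Compositions from xᵢ = zᵢ/(1+V/F(Kᵢ−1)), yᵢ = Kᵢxᵢ:
  1: x = 0.3938, y = 0.7442
  2: x = 0.2421, y = 0.1235
  3: x = 0.1212, y = 0.0521
  4: x = 0.2429, y = 0.0802

V/F = 0.3821, x_2 = 0.2421, y_2 = 0.1235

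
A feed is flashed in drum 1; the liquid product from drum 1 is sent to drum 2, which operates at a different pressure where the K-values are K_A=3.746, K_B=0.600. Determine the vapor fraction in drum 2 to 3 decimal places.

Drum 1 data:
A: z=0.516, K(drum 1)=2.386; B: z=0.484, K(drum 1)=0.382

V/F (drum 2) = 0.519

Drum 1:
Let ψ₁ = V/F and solve Σ zᵢ(Kᵢ−1)/(1+ψ₁(Kᵢ−1)) = 0.
g(0) = ΣzᵢKᵢ − 1 = 0.416 and g(1) = 1 − Σzᵢ/Kᵢ = -0.483, so a root lies in (0, 1).
Binary case is linear: z₁(K₁−1)(1+ψ₁(K₂−1)) + z₂(K₂−1)(1+ψ₁(K₁−1)) = 0
⇒ ψ₁ = [z₁(K₁−1)+z₂(K₂−1)] / [−(K₁−1)(K₂−1)] = 0.4161/0.8565 = 0.486
Drum-1 compositions:
  A: x = 0.308, y = 0.736
  B: x = 0.692, y = 0.264
Drum-2 feed = drum-1 liquid: z₂ = (0.3084, 0.6916).
Drum 2:
Material balance + equilibrium reduce to Σ zᵢ(Kᵢ−1)/(1+ψ₂(Kᵢ−1)) = 0.
Check two-phase: ΣzᵢKᵢ = 1.570 > 1 and Σzᵢ/Kᵢ = 1.235 > 1, so g(0) = 0.570 > 0 and g(1) = -0.235 < 0.
Iterate (Newton) starting at ψ₂ = 0.33:
  ψ₂ = 0.330: g = 0.1255, g' = -0.787 → ψ₂ = 0.490
  ψ₂ = 0.490: g = 0.0172, g' = -0.594 → ψ₂ = 0.519
Converged at ψ₂ = 0.519.
  A: x = 0.127, y = 0.476
  B: x = 0.873, y = 0.524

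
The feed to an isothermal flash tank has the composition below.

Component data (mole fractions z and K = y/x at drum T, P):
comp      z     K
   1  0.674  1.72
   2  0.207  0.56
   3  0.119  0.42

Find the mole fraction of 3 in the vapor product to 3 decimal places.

Material balance + equilibrium reduce to Σ zᵢ(Kᵢ−1)/(1+ψ(Kᵢ−1)) = 0.
Feasibility: ΣzᵢKᵢ = 1.325, Σzᵢ/Kᵢ = 1.045 — both > 1, two phases present.
Newton–Raphson from ψ = 0.5:
  ψ = 0.500: g = 0.1428, g' = -0.334 → ψ = 0.927
  ψ = 0.927: g = -0.0123, g' = -0.427 → ψ = 0.899
  ψ = 0.899: g = -0.0002, g' = -0.413 → ψ = 0.898
Converged at ψ = 0.898.
Compositions from xᵢ = zᵢ/(1+ψ(Kᵢ−1)), yᵢ = Kᵢxᵢ:
  1: x = 0.409, y = 0.704
  2: x = 0.342, y = 0.192
  3: x = 0.248, y = 0.104

y_3 = 0.104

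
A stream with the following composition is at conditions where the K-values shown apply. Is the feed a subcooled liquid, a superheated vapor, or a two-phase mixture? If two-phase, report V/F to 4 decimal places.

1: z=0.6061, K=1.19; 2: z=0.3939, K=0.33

subcooled liquid

ΣzᵢKᵢ = 0.8512; Σzᵢ/Kᵢ = 1.7030.
Since ΣzᵢKᵢ < 1 the mixture is below its bubble point — single liquid phase.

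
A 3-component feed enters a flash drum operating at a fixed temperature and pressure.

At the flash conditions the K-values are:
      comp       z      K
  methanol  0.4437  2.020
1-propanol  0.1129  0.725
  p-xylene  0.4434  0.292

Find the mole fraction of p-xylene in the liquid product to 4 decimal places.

Let ψ = V/F and solve Σ zᵢ(Kᵢ−1)/(1+ψ(Kᵢ−1)) = 0.
g(0) = ΣzᵢKᵢ − 1 = 0.1076 and g(1) = 1 − Σzᵢ/Kᵢ = -0.8939, so a root lies in (0, 1).
Newton iteration, ψ⁰ = 0.5:
  ψ = 0.5000: g = -0.22223, g' = -0.7465 → ψ = 0.2023
  ψ = 0.2023: g = -0.02413, g' = -0.6296 → ψ = 0.1640
  ψ = 0.1640: g = 0.00005, g' = -0.6327 → ψ = 0.1641
Converged at ψ = 0.1641.
Compositions from xᵢ = zᵢ/(1+ψ(Kᵢ−1)), yᵢ = Kᵢxᵢ:
  methanol: x = 0.3801, y = 0.7678
  1-propanol: x = 0.1182, y = 0.0857
  p-xylene: x = 0.5017, y = 0.1465

x_p-xylene = 0.5017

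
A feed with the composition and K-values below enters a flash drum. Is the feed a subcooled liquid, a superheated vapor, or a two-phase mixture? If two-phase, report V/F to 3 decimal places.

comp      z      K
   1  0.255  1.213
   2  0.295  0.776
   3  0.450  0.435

subcooled liquid

ΣzᵢKᵢ = 0.734; Σzᵢ/Kᵢ = 1.625.
Since ΣzᵢKᵢ < 1 the mixture is below its bubble point — single liquid phase.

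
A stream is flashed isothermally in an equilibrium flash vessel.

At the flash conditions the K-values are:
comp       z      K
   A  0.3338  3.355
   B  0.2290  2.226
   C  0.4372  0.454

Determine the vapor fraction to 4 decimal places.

Newton iteration, ψ⁰ = 0.51:
  ψ = 0.5100: g = 0.19906, g' = -0.7628 → ψ = 0.7710
  ψ = 0.7710: g = 0.01128, g' = -0.7132 → ψ = 0.7868
  ψ = 0.7868: g = -0.00003, g' = -0.7172 → ψ = 0.7867
Converged at ψ = 0.7867.

ψ = 0.7867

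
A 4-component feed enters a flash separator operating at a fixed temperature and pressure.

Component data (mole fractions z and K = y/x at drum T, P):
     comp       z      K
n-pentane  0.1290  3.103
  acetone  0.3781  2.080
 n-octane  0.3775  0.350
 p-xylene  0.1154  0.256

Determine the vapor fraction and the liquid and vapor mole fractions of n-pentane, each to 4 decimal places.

Material balance + equilibrium reduce to Σ zᵢ(Kᵢ−1)/(1+ψ(Kᵢ−1)) = 0.
g(0) = ΣzᵢKᵢ − 1 = 0.3484 and g(1) = 1 − Σzᵢ/Kᵢ = -0.7527, so a root lies in (0, 1).
Iterate (Newton) starting at ψ = 0.5:
  ψ = 0.5000: g = -0.10284, g' = -0.8335 → ψ = 0.3766
  ψ = 0.3766: g = -0.00254, g' = -0.8035 → ψ = 0.3735
Converged at ψ = 0.3735.
Compositions from xᵢ = zᵢ/(1+ψ(Kᵢ−1)), yᵢ = Kᵢxᵢ:
  n-pentane: x = 0.0723, y = 0.2242
  acetone: x = 0.2694, y = 0.5604
  n-octane: x = 0.4985, y = 0.1745
  p-xylene: x = 0.1598, y = 0.0409

ψ = 0.3735, x_n-pentane = 0.0723, y_n-pentane = 0.2242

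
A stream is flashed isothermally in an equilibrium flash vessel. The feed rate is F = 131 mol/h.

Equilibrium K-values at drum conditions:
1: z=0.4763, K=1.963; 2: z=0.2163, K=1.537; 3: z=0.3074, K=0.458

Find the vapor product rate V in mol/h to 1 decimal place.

V = 117.6 mol/h

Rachford–Rice: g(ψ) = Σ zᵢ(Kᵢ−1)/(1+ψ(Kᵢ−1)) = 0.
Check two-phase: ΣzᵢKᵢ = 1.4082 > 1 and Σzᵢ/Kᵢ = 1.0545 > 1, so g(0) = 0.4082 > 0 and g(1) = -0.0545 < 0.
Iterate (Newton) starting at ψ = 0.4:
  ψ = 0.4000: g = 0.21401, g' = -0.4197 → ψ = 0.9099
  ψ = 0.9099: g = -0.00625, g' = -0.5052 → ψ = 0.8976
  ψ = 0.8976: g = -0.00005, g' = -0.4979 → ψ = 0.8975
Converged at ψ = 0.8975.
Then V = ψ·F = 0.8975·131 = 117.6 mol/h and L = F − V = 13.4 mol/h.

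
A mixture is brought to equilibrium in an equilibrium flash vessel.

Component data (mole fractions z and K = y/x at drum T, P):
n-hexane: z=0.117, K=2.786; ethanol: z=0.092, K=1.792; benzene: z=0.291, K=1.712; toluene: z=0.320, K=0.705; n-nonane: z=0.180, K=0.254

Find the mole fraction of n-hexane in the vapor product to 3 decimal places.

Newton–Raphson from V/F = 0.67:
  V/F = 0.670: g = -0.1031, g' = -0.613 → V/F = 0.502
  V/F = 0.502: g = -0.0105, g' = -0.508 → V/F = 0.481
Converged at V/F = 0.481.
Compositions from xᵢ = zᵢ/(1+V/F(Kᵢ−1)), yᵢ = Kᵢxᵢ:
  n-hexane: x = 0.063, y = 0.175
  ethanol: x = 0.067, y = 0.119
  benzene: x = 0.217, y = 0.371
  toluene: x = 0.373, y = 0.263
  n-nonane: x = 0.281, y = 0.071

y_n-hexane = 0.175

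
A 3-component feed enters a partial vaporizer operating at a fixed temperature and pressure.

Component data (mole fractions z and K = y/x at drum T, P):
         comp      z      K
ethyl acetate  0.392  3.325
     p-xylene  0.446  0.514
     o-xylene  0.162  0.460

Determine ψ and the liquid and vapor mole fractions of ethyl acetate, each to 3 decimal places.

ψ = 0.521, x_ethyl acetate = 0.177, y_ethyl acetate = 0.589

Newton–Raphson from ψ = 0.5:
  ψ = 0.500: g = 0.0153, g' = -0.726 → ψ = 0.521
Converged at ψ = 0.521.
Compositions from xᵢ = zᵢ/(1+ψ(Kᵢ−1)), yᵢ = Kᵢxᵢ:
  ethyl acetate: x = 0.177, y = 0.589
  p-xylene: x = 0.597, y = 0.307
  o-xylene: x = 0.225, y = 0.104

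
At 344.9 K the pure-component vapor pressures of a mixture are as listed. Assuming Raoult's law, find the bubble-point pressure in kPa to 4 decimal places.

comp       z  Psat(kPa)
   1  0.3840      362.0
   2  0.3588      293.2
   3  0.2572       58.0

At the bubble point ψ → 0, so ΣzᵢKᵢ = 1 with Kᵢ = Pᵢˢᵃᵗ/P ⇒ P = ΣzᵢPᵢˢᵃᵗ.
P = 0.3840·362.0 + 0.3588·293.2 + 0.2572·58.0 = 259.1258 kPa

Pbub = 259.1258 kPa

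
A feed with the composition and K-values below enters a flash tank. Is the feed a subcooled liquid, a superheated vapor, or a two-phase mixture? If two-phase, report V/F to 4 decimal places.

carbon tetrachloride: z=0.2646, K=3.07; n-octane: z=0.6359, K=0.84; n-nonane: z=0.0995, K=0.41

ΣzᵢKᵢ = 1.3873; Σzᵢ/Kᵢ = 1.0859.
Both exceed 1, so a two-phase solution exists.
Let ψ = V/F and solve Σ zᵢ(Kᵢ−1)/(1+ψ(Kᵢ−1)) = 0.
Newton–Raphson from ψ = 0.5:
  ψ = 0.5000: g = 0.07529, g' = -0.3627 → ψ = 0.7076
  ψ = 0.7076: g = 0.00672, g' = -0.3094 → ψ = 0.7293
  ψ = 0.7293: g = 0.00002, g' = -0.3076 → ψ = 0.7294
Converged at ψ = 0.7294.

two-phase, V/F = 0.7294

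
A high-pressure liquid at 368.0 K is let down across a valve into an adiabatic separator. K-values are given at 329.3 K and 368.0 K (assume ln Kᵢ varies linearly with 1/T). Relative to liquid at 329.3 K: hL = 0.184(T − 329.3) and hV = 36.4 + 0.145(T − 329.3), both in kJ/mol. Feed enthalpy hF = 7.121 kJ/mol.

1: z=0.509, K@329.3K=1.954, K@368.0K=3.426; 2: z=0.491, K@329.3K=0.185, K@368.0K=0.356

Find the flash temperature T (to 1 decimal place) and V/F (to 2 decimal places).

T = 333.0 K, V/F = 0.18

Adiabatic flash: solve Rachford–Rice at each trial T, then check hF = ψ·hV(T) + (1−ψ)·hL(T).
  T = 329.3 K: K = (1.954, 0.185), RR gives ψ = 0.110, H_out = 3.999 kJ/mol
  T = 368.0 K: K = (3.426, 0.356), RR gives ψ = 0.588, H_out = 27.636 kJ/mol
  T = 348.6 K: K = (2.626, 0.261), RR gives ψ = 0.387, H_out = 17.344 kJ/mol
  T = 339.0 K: K = (2.277, 0.221), RR gives ψ = 0.269, H_out = 11.468 kJ/mol
  T = 334.1 K: K = (2.110, 0.202), RR gives ψ = 0.196, H_out = 7.969 kJ/mol
  T = 331.7 K: K = (2.031, 0.194), RR gives ψ = 0.155, H_out = 6.065 kJ/mol
Linear interpolation between T = 331.7 (H_out = 6.065) and T = 334.1 (H_out = 7.969) on hF = 7.121 gives T ≈ 333.0 K, at which ψ = 0.18.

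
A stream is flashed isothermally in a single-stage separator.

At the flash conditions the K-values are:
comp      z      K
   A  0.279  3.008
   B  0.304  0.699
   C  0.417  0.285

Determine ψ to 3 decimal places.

Let ψ = V/F and solve Σ zᵢ(Kᵢ−1)/(1+ψ(Kᵢ−1)) = 0.
Check two-phase: ΣzᵢKᵢ = 1.171 > 1 and Σzᵢ/Kᵢ = 1.991 > 1, so g(0) = 0.171 > 0 and g(1) = -0.991 < 0.
Newton iteration, ψ⁰ = 0.5:
  ψ = 0.500: g = -0.2922, g' = -0.835 → ψ = 0.150
  ψ = 0.150: g = 0.0008, g' = -0.962 → ψ = 0.151
Converged at ψ = 0.151.

ψ = 0.151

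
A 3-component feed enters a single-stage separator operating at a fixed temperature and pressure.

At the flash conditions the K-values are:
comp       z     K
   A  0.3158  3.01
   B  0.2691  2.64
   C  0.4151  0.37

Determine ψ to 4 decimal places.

Material balance + equilibrium reduce to Σ zᵢ(Kᵢ−1)/(1+ψ(Kᵢ−1)) = 0.
Check two-phase: ΣzᵢKᵢ = 1.8146 > 1 and Σzᵢ/Kᵢ = 1.3287 > 1, so g(0) = 0.8146 > 0 and g(1) = -0.3287 < 0.
Newton–Raphson from ψ = 0.5:
  ψ = 0.5000: g = 0.17730, g' = -0.8870 → ψ = 0.6999
  ψ = 0.6999: g = 0.00145, g' = -0.9043 → ψ = 0.7015
Converged at ψ = 0.7015.

ψ = 0.7015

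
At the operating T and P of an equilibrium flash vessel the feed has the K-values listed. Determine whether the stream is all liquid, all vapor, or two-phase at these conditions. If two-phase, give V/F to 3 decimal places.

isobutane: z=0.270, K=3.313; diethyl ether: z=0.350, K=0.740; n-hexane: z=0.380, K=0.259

ΣzᵢKᵢ = 1.252; Σzᵢ/Kᵢ = 2.022.
Both exceed 1, so a two-phase solution exists.
Newton iteration, ψ⁰ = 0.5:
  ψ = 0.500: g = -0.2623, g' = -0.868 → ψ = 0.198
  ψ = 0.198: g = 0.0025, g' = -0.993 → ψ = 0.200
Converged at ψ = 0.200.

two-phase, V/F = 0.200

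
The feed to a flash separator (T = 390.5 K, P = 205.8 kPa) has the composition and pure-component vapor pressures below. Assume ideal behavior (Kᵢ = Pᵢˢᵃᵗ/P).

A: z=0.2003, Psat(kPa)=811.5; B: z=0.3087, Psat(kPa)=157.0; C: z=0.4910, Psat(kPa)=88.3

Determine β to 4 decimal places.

Raoult's law: Kᵢ = Pᵢˢᵃᵗ/P = Pᵢˢᵃᵗ/205.8.
  K_A = 811.5/205.8 = 3.943149, K_B = 157.0/205.8 = 0.762877, K_C = 88.3/205.8 = 0.429057
Newton–Raphson from β = 0.5:
  β = 0.5000: g = -0.23686, g' = -0.6199 → β = 0.1179
  β = 0.1179: g = 0.06180, g' = -1.1587 → β = 0.1712
  β = 0.1712: g = 0.00498, g' = -0.9826 → β = 0.1763
Converged at β = 0.1763.

β = 0.1763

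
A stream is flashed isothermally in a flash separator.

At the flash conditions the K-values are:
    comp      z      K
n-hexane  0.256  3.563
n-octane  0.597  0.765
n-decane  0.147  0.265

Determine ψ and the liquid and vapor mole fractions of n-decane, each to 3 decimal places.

Material balance + equilibrium reduce to Σ zᵢ(Kᵢ−1)/(1+ψ(Kᵢ−1)) = 0.
Check two-phase: ΣzᵢKᵢ = 1.408 > 1 and Σzᵢ/Kᵢ = 1.407 > 1, so g(0) = 0.408 > 0 and g(1) = -0.407 < 0.
Newton iteration, ψ⁰ = 0.5:
  ψ = 0.500: g = -0.0422, g' = -0.564 → ψ = 0.425
  ψ = 0.425: g = 0.0010, g' = -0.594 → ψ = 0.427
Converged at ψ = 0.427.
Compositions from xᵢ = zᵢ/(1+ψ(Kᵢ−1)), yᵢ = Kᵢxᵢ:
  n-hexane: x = 0.122, y = 0.436
  n-octane: x = 0.664, y = 0.508
  n-decane: x = 0.214, y = 0.057

ψ = 0.427, x_n-decane = 0.214, y_n-decane = 0.057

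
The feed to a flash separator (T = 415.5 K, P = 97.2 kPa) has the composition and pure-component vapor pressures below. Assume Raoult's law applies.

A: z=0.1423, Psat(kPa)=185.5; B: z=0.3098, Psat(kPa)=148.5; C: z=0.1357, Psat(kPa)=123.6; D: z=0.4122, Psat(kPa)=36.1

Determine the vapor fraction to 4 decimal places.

Raoult's law: Kᵢ = Pᵢˢᵃᵗ/P = Pᵢˢᵃᵗ/97.2.
  K_A = 185.5/97.2 = 1.908436, K_B = 148.5/97.2 = 1.527778, K_C = 123.6/97.2 = 1.271605, K_D = 36.1/97.2 = 0.371399
Newton–Raphson from ψ = 0.5:
  ψ = 0.5000: g = -0.12717, g' = -0.4637 → ψ = 0.2258
  ψ = 0.2258: g = -0.01387, g' = -0.3799 → ψ = 0.1893
  ψ = 0.1893: g = -0.00008, g' = -0.3757 → ψ = 0.1890
Converged at ψ = 0.1890.

ψ = 0.1890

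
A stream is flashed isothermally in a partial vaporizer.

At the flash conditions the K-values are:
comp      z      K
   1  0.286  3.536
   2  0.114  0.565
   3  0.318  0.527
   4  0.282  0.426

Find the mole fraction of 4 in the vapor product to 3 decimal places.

Newton–Raphson from β = 0.69:
  β = 0.690: g = -0.2984, g' = -0.699 → β = 0.263
  β = 0.263: g = 0.0167, g' = -0.911 → β = 0.281
  β = 0.281: g = 0.0003, g' = -0.881 → β = 0.282
Converged at β = 0.282.
Compositions from xᵢ = zᵢ/(1+β(Kᵢ−1)), yᵢ = Kᵢxᵢ:
  1: x = 0.167, y = 0.590
  2: x = 0.130, y = 0.073
  3: x = 0.367, y = 0.193
  4: x = 0.336, y = 0.143

y_4 = 0.143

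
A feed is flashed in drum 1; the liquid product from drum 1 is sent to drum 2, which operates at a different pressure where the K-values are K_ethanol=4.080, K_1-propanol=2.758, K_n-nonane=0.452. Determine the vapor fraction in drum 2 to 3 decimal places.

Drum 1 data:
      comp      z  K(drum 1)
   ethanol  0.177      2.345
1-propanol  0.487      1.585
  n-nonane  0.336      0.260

Drum 1:
Newton iteration, ψ₁⁰ = 0.41:
  ψ₁ = 0.410: g = 0.0263, g' = -0.621 → ψ₁ = 0.452
Converged at ψ₁ = 0.452.
Drum-1 compositions:
  ethanol: x = 0.110, y = 0.258
  1-propanol: x = 0.385, y = 0.611
  n-nonane: x = 0.505, y = 0.131
Drum-2 feed = drum-1 liquid: z₂ = (0.1101, 0.3852, 0.5047).
Drum 2:
Rachford–Rice: g(ψ₂) = Σ zᵢ(Kᵢ−1)/(1+ψ₂(Kᵢ−1)) = 0.
Feasibility: ΣzᵢKᵢ = 1.740, Σzᵢ/Kᵢ = 1.283 — both > 1, two phases present.
Newton–Raphson from ψ₂ = 0.4:
  ψ₂ = 0.400: g = 0.1954, g' = -0.869 → ψ₂ = 0.625
  ψ₂ = 0.625: g = 0.0181, g' = -0.743 → ψ₂ = 0.649
Converged at ψ₂ = 0.649.
  ethanol: x = 0.037, y = 0.150
  1-propanol: x = 0.180, y = 0.496
  n-nonane: x = 0.783, y = 0.354

V/F (drum 2) = 0.649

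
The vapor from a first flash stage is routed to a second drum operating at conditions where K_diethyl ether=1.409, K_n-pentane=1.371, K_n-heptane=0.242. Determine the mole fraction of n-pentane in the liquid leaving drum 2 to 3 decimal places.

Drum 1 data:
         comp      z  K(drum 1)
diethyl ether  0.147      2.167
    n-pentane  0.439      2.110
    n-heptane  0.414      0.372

Drum 1:
Rachford–Rice: g(ψ₁) = Σ zᵢ(Kᵢ−1)/(1+ψ₁(Kᵢ−1)) = 0.
Check two-phase: ΣzᵢKᵢ = 1.399 > 1 and Σzᵢ/Kᵢ = 1.389 > 1, so g(0) = 0.399 > 0 and g(1) = -0.389 < 0.
Iterate (Newton) starting at ψ₁ = 0.34:
  ψ₁ = 0.340: g = 0.1460, g' = -0.652 → ψ₁ = 0.564
  ψ₁ = 0.564: g = 0.0005, g' = -0.669 → ψ₁ = 0.565
Converged at ψ₁ = 0.565.
Drum-1 compositions:
  diethyl ether: x = 0.089, y = 0.192
  n-pentane: x = 0.270, y = 0.569
  n-heptane: x = 0.642, y = 0.239
Drum-2 feed = drum-1 vapor: z₂ = (0.1920, 0.5693, 0.2387).
Drum 2:
Rachford–Rice: g(ψ₂) = Σ zᵢ(Kᵢ−1)/(1+ψ₂(Kᵢ−1)) = 0.
Check two-phase: ΣzᵢKᵢ = 1.109 > 1 and Σzᵢ/Kᵢ = 1.538 > 1, so g(0) = 0.109 > 0 and g(1) = -0.538 < 0.
Iterate (Newton) starting at ψ₂ = 0.5:
  ψ₂ = 0.500: g = -0.0479, g' = -0.433 → ψ₂ = 0.389
  ψ₂ = 0.389: g = -0.0044, g' = -0.360 → ψ₂ = 0.377
Converged at ψ₂ = 0.377.
  diethyl ether: x = 0.166, y = 0.234
  n-pentane: x = 0.499, y = 0.685
  n-heptane: x = 0.334, y = 0.081

x_n-pentane (drum 2) = 0.499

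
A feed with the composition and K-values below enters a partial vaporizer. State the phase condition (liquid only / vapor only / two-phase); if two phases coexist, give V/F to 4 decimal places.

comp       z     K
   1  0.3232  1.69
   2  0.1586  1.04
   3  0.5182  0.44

ΣzᵢKᵢ = 0.9392; Σzᵢ/Kᵢ = 1.5215.
Since ΣzᵢKᵢ < 1 the mixture is below its bubble point — single liquid phase.

liquid only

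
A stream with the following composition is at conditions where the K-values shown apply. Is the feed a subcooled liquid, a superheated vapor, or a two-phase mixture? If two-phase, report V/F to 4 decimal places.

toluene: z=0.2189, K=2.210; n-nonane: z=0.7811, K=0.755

ΣzᵢKᵢ = 1.0735; Σzᵢ/Kᵢ = 1.1336.
Both exceed 1, so a two-phase solution exists.
Binary case is linear: z₁(K₁−1)(1+ψ(K₂−1)) + z₂(K₂−1)(1+ψ(K₁−1)) = 0
⇒ ψ = [z₁(K₁−1)+z₂(K₂−1)] / [−(K₁−1)(K₂−1)] = 0.07350/0.29645 = 0.2479

two-phase, V/F = 0.2479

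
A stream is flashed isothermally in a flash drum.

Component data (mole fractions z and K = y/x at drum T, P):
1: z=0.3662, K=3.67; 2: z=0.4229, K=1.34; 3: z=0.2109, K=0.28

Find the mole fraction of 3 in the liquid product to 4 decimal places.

Iterate (Newton) starting at V/F = 0.56:
  V/F = 0.5600: g = 0.25820, g' = -0.7608 → V/F = 0.8994
  V/F = 0.8994: g = -0.03329, g' = -1.1345 → V/F = 0.8701
  V/F = 0.8701: g = -0.00130, g' = -1.0490 → V/F = 0.8688
Converged at V/F = 0.8688.
Compositions from xᵢ = zᵢ/(1+V/F(Kᵢ−1)), yᵢ = Kᵢxᵢ:
  1: x = 0.1103, y = 0.4048
  2: x = 0.3265, y = 0.4375
  3: x = 0.5632, y = 0.1577

x_3 = 0.5632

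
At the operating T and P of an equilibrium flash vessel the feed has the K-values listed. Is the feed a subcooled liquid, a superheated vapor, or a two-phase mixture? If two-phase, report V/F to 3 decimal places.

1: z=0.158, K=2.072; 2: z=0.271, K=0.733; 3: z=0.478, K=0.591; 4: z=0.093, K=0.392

subcooled liquid

ΣzᵢKᵢ = 0.845; Σzᵢ/Kᵢ = 1.492.
Since ΣzᵢKᵢ < 1 the mixture is below its bubble point — single liquid phase.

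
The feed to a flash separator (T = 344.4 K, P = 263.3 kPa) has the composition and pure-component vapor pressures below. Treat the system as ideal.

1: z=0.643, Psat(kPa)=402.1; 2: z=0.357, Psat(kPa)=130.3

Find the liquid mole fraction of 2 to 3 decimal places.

x_2 = 0.511

Raoult's law: Kᵢ = Pᵢˢᵃᵗ/P = Pᵢˢᵃᵗ/263.3.
  K_1 = 402.1/263.3 = 1.52716, K_2 = 130.3/263.3 = 0.49487
Rachford–Rice: g(ψ) = Σ zᵢ(Kᵢ−1)/(1+ψ(Kᵢ−1)) = 0.
Check two-phase: ΣzᵢKᵢ = 1.159 > 1 and Σzᵢ/Kᵢ = 1.142 > 1, so g(0) = 0.159 > 0 and g(1) = -0.142 < 0.
Newton–Raphson from ψ = 0.31:
  ψ = 0.310: g = 0.0775, g' = -0.260 → ψ = 0.608
  ψ = 0.608: g = -0.0036, g' = -0.292 → ψ = 0.596
Converged at ψ = 0.596.
Compositions from xᵢ = zᵢ/(1+ψ(Kᵢ−1)), yᵢ = Kᵢxᵢ:
  1: x = 0.489, y = 0.747
  2: x = 0.511, y = 0.253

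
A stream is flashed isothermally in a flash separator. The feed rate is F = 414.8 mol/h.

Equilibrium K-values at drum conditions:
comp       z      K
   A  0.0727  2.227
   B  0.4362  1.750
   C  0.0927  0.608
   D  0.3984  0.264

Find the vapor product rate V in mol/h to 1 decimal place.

Rachford–Rice: g(V/F) = Σ zᵢ(Kᵢ−1)/(1+V/F(Kᵢ−1)) = 0.
g(0) = ΣzᵢKᵢ − 1 = 0.0868 and g(1) = 1 − Σzᵢ/Kᵢ = -0.9435, so a root lies in (0, 1).
Newton iteration, V/F⁰ = 0.48:
  V/F = 0.4800: g = -0.20147, g' = -0.7136 → V/F = 0.1977
  V/F = 0.1977: g = -0.02584, g' = -0.5693 → V/F = 0.1523
  V/F = 0.1523: g = -0.00011, g' = -0.5652 → V/F = 0.1521
Converged at V/F = 0.1521.
Then V = V/F·F = 0.1521·414.8 = 63.1 mol/h and L = F − V = 351.7 mol/h.

V = 63.1 mol/h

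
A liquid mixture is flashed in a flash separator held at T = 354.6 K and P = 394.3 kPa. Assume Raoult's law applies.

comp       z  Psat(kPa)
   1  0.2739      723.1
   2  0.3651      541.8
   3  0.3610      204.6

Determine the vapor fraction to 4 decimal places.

Raoult's law: Kᵢ = Pᵢˢᵃᵗ/P = Pᵢˢᵃᵗ/394.3.
  K_1 = 723.1/394.3 = 1.833883, K_2 = 541.8/394.3 = 1.374081, K_3 = 204.6/394.3 = 0.518894
Let ψ = V/F and solve Σ zᵢ(Kᵢ−1)/(1+ψ(Kᵢ−1)) = 0.
g(0) = ΣzᵢKᵢ − 1 = 0.1913 and g(1) = 1 − Σzᵢ/Kᵢ = -0.1108, so a root lies in (0, 1).
Newton iteration, ψ⁰ = 0.39:
  ψ = 0.3900: g = 0.07774, g' = -0.2740 → ψ = 0.6738
  ψ = 0.6738: g = -0.00166, g' = -0.2936 → ψ = 0.6681
Converged at ψ = 0.6681.

ψ = 0.6681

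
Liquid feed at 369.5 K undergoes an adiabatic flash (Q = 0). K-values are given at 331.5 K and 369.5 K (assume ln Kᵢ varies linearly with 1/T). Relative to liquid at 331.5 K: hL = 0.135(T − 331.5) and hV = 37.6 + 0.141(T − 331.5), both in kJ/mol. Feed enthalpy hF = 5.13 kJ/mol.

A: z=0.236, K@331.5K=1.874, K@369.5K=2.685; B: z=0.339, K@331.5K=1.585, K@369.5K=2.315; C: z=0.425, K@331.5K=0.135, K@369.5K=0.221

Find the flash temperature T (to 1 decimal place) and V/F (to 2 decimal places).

T = 335.4 K, V/F = 0.12

Adiabatic flash: solve Rachford–Rice at each trial T, then check hF = ψ·hV(T) + (1−ψ)·hL(T).
  T = 331.5 K: K = (1.874, 1.585, 0.135), RR gives ψ = 0.060, H_out = 2.246 kJ/mol
  T = 369.5 K: K = (2.685, 2.315, 0.221), RR gives ψ = 0.447, H_out = 22.026 kJ/mol
  T = 350.5 K: K = (2.265, 1.935, 0.175), RR gives ψ = 0.298, H_out = 13.799 kJ/mol
  T = 341.0 K: K = (2.066, 1.756, 0.154), RR gives ψ = 0.197, H_out = 8.688 kJ/mol
  T = 336.2 K: K = (1.968, 1.669, 0.144), RR gives ψ = 0.133, H_out = 5.651 kJ/mol
  T = 333.9 K: K = (1.922, 1.628, 0.140), RR gives ψ = 0.099, H_out = 4.046 kJ/mol
  T = 335.0 K: K = (1.944, 1.647, 0.142), RR gives ψ = 0.116, H_out = 4.827 kJ/mol
Linear interpolation between T = 335.0 (H_out = 4.827) and T = 336.2 (H_out = 5.651) on hF = 5.13 gives T ≈ 335.4 K, at which ψ = 0.12.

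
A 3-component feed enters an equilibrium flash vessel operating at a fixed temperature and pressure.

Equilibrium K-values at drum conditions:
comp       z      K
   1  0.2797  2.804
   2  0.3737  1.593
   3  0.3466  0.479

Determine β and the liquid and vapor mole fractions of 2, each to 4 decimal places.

β = 0.8939, x_2 = 0.2442, y_2 = 0.3891

Let β = V/F and solve Σ zᵢ(Kᵢ−1)/(1+β(Kᵢ−1)) = 0.
g(0) = ΣzᵢKᵢ − 1 = 0.5456 and g(1) = 1 − Σzᵢ/Kᵢ = -0.0579, so a root lies in (0, 1).
Newton iteration, β⁰ = 0.5:
  β = 0.5000: g = 0.19202, g' = -0.5018 → β = 0.8826
  β = 0.8826: g = 0.00580, g' = -0.5145 → β = 0.8939
Converged at β = 0.8939.
Compositions from xᵢ = zᵢ/(1+β(Kᵢ−1)), yᵢ = Kᵢxᵢ:
  1: x = 0.1071, y = 0.3002
  2: x = 0.2442, y = 0.3891
  3: x = 0.6487, y = 0.3107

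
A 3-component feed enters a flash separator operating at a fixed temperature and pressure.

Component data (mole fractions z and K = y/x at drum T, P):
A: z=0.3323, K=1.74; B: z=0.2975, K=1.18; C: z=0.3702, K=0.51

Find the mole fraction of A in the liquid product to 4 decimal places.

Newton iteration, ψ⁰ = 0.48:
  ψ = 0.4800: g = -0.00644, g' = -0.2592 → ψ = 0.4551
Converged at ψ = 0.4551.
Compositions from xᵢ = zᵢ/(1+ψ(Kᵢ−1)), yᵢ = Kᵢxᵢ:
  A: x = 0.2486, y = 0.4325
  B: x = 0.2750, y = 0.3245
  C: x = 0.4764, y = 0.2430

x_A = 0.2486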